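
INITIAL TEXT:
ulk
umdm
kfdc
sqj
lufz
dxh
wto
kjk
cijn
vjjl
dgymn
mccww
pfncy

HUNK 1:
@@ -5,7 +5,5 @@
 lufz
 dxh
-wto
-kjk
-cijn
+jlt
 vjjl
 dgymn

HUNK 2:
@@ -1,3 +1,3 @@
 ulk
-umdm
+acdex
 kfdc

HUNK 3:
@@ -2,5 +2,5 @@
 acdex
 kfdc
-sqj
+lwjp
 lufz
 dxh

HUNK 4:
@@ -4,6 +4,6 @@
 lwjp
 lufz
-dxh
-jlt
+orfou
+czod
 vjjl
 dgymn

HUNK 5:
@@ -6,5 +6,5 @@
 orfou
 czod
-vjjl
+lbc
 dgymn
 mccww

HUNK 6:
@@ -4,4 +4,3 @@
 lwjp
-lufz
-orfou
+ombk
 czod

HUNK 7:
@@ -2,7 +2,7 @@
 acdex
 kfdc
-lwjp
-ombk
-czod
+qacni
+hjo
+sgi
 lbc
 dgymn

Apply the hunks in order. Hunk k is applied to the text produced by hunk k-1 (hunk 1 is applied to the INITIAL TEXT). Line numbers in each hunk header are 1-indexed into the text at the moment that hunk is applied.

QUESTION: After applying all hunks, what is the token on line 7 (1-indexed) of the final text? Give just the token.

Hunk 1: at line 5 remove [wto,kjk,cijn] add [jlt] -> 11 lines: ulk umdm kfdc sqj lufz dxh jlt vjjl dgymn mccww pfncy
Hunk 2: at line 1 remove [umdm] add [acdex] -> 11 lines: ulk acdex kfdc sqj lufz dxh jlt vjjl dgymn mccww pfncy
Hunk 3: at line 2 remove [sqj] add [lwjp] -> 11 lines: ulk acdex kfdc lwjp lufz dxh jlt vjjl dgymn mccww pfncy
Hunk 4: at line 4 remove [dxh,jlt] add [orfou,czod] -> 11 lines: ulk acdex kfdc lwjp lufz orfou czod vjjl dgymn mccww pfncy
Hunk 5: at line 6 remove [vjjl] add [lbc] -> 11 lines: ulk acdex kfdc lwjp lufz orfou czod lbc dgymn mccww pfncy
Hunk 6: at line 4 remove [lufz,orfou] add [ombk] -> 10 lines: ulk acdex kfdc lwjp ombk czod lbc dgymn mccww pfncy
Hunk 7: at line 2 remove [lwjp,ombk,czod] add [qacni,hjo,sgi] -> 10 lines: ulk acdex kfdc qacni hjo sgi lbc dgymn mccww pfncy
Final line 7: lbc

Answer: lbc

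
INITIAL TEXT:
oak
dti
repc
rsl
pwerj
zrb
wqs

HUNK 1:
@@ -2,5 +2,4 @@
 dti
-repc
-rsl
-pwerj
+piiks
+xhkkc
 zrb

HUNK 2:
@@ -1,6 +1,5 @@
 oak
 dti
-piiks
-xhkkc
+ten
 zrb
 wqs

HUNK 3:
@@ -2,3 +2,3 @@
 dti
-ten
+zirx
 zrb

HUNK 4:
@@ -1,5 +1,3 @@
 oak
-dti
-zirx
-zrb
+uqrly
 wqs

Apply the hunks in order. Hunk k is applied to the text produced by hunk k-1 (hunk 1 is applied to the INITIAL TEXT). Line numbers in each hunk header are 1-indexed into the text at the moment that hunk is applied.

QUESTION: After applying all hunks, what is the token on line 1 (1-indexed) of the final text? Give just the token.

Hunk 1: at line 2 remove [repc,rsl,pwerj] add [piiks,xhkkc] -> 6 lines: oak dti piiks xhkkc zrb wqs
Hunk 2: at line 1 remove [piiks,xhkkc] add [ten] -> 5 lines: oak dti ten zrb wqs
Hunk 3: at line 2 remove [ten] add [zirx] -> 5 lines: oak dti zirx zrb wqs
Hunk 4: at line 1 remove [dti,zirx,zrb] add [uqrly] -> 3 lines: oak uqrly wqs
Final line 1: oak

Answer: oak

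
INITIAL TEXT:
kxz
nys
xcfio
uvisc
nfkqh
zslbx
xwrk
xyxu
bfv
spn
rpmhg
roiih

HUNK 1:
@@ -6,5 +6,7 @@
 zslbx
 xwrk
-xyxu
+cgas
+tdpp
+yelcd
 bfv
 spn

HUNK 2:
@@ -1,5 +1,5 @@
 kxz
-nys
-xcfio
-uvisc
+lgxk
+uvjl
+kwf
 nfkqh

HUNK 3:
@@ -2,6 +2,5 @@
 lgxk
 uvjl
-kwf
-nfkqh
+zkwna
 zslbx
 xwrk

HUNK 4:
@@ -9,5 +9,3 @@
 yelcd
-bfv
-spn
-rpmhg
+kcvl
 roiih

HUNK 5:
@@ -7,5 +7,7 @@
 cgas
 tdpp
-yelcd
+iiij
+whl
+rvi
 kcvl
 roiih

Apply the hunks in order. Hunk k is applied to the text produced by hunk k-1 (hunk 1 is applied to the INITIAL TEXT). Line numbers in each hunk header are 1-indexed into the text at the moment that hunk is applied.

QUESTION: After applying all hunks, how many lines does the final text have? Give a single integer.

Hunk 1: at line 6 remove [xyxu] add [cgas,tdpp,yelcd] -> 14 lines: kxz nys xcfio uvisc nfkqh zslbx xwrk cgas tdpp yelcd bfv spn rpmhg roiih
Hunk 2: at line 1 remove [nys,xcfio,uvisc] add [lgxk,uvjl,kwf] -> 14 lines: kxz lgxk uvjl kwf nfkqh zslbx xwrk cgas tdpp yelcd bfv spn rpmhg roiih
Hunk 3: at line 2 remove [kwf,nfkqh] add [zkwna] -> 13 lines: kxz lgxk uvjl zkwna zslbx xwrk cgas tdpp yelcd bfv spn rpmhg roiih
Hunk 4: at line 9 remove [bfv,spn,rpmhg] add [kcvl] -> 11 lines: kxz lgxk uvjl zkwna zslbx xwrk cgas tdpp yelcd kcvl roiih
Hunk 5: at line 7 remove [yelcd] add [iiij,whl,rvi] -> 13 lines: kxz lgxk uvjl zkwna zslbx xwrk cgas tdpp iiij whl rvi kcvl roiih
Final line count: 13

Answer: 13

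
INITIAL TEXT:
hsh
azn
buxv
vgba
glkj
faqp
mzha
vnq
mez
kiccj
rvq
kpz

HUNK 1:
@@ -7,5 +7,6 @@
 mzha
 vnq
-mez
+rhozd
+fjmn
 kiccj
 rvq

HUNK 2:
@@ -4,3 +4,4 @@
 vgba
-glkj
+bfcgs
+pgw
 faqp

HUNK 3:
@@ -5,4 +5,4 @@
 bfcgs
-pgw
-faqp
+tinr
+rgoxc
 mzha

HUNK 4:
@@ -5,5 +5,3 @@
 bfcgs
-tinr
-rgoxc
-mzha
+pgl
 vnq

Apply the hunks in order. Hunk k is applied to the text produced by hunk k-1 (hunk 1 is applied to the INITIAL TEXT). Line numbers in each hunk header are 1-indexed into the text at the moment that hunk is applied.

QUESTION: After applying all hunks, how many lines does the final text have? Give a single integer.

Answer: 12

Derivation:
Hunk 1: at line 7 remove [mez] add [rhozd,fjmn] -> 13 lines: hsh azn buxv vgba glkj faqp mzha vnq rhozd fjmn kiccj rvq kpz
Hunk 2: at line 4 remove [glkj] add [bfcgs,pgw] -> 14 lines: hsh azn buxv vgba bfcgs pgw faqp mzha vnq rhozd fjmn kiccj rvq kpz
Hunk 3: at line 5 remove [pgw,faqp] add [tinr,rgoxc] -> 14 lines: hsh azn buxv vgba bfcgs tinr rgoxc mzha vnq rhozd fjmn kiccj rvq kpz
Hunk 4: at line 5 remove [tinr,rgoxc,mzha] add [pgl] -> 12 lines: hsh azn buxv vgba bfcgs pgl vnq rhozd fjmn kiccj rvq kpz
Final line count: 12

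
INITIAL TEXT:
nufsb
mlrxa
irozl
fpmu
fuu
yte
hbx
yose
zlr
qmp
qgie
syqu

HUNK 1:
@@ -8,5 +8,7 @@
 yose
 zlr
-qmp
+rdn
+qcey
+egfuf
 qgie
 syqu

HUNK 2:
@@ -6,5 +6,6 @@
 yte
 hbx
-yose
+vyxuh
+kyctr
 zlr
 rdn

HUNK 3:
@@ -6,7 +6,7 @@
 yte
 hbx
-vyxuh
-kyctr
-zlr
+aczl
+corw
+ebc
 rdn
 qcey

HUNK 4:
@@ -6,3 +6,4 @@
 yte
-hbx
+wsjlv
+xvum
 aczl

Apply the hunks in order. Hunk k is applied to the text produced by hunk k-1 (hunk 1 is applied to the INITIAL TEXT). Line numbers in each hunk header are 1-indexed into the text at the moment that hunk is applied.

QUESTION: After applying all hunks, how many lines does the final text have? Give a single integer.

Hunk 1: at line 8 remove [qmp] add [rdn,qcey,egfuf] -> 14 lines: nufsb mlrxa irozl fpmu fuu yte hbx yose zlr rdn qcey egfuf qgie syqu
Hunk 2: at line 6 remove [yose] add [vyxuh,kyctr] -> 15 lines: nufsb mlrxa irozl fpmu fuu yte hbx vyxuh kyctr zlr rdn qcey egfuf qgie syqu
Hunk 3: at line 6 remove [vyxuh,kyctr,zlr] add [aczl,corw,ebc] -> 15 lines: nufsb mlrxa irozl fpmu fuu yte hbx aczl corw ebc rdn qcey egfuf qgie syqu
Hunk 4: at line 6 remove [hbx] add [wsjlv,xvum] -> 16 lines: nufsb mlrxa irozl fpmu fuu yte wsjlv xvum aczl corw ebc rdn qcey egfuf qgie syqu
Final line count: 16

Answer: 16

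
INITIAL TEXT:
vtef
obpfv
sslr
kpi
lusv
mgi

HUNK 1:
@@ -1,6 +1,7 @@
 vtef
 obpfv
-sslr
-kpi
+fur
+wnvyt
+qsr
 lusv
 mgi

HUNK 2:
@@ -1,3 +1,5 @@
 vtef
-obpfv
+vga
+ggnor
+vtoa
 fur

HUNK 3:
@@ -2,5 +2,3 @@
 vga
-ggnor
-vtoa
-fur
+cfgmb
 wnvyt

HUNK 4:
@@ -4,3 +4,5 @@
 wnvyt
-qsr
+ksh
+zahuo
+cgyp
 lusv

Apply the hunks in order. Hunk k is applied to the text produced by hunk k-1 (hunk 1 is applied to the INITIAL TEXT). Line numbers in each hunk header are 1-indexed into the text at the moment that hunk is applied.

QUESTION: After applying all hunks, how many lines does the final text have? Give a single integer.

Answer: 9

Derivation:
Hunk 1: at line 1 remove [sslr,kpi] add [fur,wnvyt,qsr] -> 7 lines: vtef obpfv fur wnvyt qsr lusv mgi
Hunk 2: at line 1 remove [obpfv] add [vga,ggnor,vtoa] -> 9 lines: vtef vga ggnor vtoa fur wnvyt qsr lusv mgi
Hunk 3: at line 2 remove [ggnor,vtoa,fur] add [cfgmb] -> 7 lines: vtef vga cfgmb wnvyt qsr lusv mgi
Hunk 4: at line 4 remove [qsr] add [ksh,zahuo,cgyp] -> 9 lines: vtef vga cfgmb wnvyt ksh zahuo cgyp lusv mgi
Final line count: 9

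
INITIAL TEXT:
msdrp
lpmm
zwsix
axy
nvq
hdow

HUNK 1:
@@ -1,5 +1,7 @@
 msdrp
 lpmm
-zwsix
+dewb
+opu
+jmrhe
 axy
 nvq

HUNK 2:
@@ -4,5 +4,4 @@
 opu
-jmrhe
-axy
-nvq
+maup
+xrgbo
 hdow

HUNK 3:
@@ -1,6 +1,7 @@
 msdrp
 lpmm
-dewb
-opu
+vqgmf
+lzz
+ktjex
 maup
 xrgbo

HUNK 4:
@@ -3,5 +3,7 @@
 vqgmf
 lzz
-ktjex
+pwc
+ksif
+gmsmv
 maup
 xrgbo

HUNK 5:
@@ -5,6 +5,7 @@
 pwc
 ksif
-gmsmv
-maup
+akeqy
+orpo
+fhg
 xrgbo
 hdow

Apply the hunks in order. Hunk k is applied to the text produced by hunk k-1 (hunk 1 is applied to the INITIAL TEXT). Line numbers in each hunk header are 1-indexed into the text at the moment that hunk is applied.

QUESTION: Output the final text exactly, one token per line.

Answer: msdrp
lpmm
vqgmf
lzz
pwc
ksif
akeqy
orpo
fhg
xrgbo
hdow

Derivation:
Hunk 1: at line 1 remove [zwsix] add [dewb,opu,jmrhe] -> 8 lines: msdrp lpmm dewb opu jmrhe axy nvq hdow
Hunk 2: at line 4 remove [jmrhe,axy,nvq] add [maup,xrgbo] -> 7 lines: msdrp lpmm dewb opu maup xrgbo hdow
Hunk 3: at line 1 remove [dewb,opu] add [vqgmf,lzz,ktjex] -> 8 lines: msdrp lpmm vqgmf lzz ktjex maup xrgbo hdow
Hunk 4: at line 3 remove [ktjex] add [pwc,ksif,gmsmv] -> 10 lines: msdrp lpmm vqgmf lzz pwc ksif gmsmv maup xrgbo hdow
Hunk 5: at line 5 remove [gmsmv,maup] add [akeqy,orpo,fhg] -> 11 lines: msdrp lpmm vqgmf lzz pwc ksif akeqy orpo fhg xrgbo hdow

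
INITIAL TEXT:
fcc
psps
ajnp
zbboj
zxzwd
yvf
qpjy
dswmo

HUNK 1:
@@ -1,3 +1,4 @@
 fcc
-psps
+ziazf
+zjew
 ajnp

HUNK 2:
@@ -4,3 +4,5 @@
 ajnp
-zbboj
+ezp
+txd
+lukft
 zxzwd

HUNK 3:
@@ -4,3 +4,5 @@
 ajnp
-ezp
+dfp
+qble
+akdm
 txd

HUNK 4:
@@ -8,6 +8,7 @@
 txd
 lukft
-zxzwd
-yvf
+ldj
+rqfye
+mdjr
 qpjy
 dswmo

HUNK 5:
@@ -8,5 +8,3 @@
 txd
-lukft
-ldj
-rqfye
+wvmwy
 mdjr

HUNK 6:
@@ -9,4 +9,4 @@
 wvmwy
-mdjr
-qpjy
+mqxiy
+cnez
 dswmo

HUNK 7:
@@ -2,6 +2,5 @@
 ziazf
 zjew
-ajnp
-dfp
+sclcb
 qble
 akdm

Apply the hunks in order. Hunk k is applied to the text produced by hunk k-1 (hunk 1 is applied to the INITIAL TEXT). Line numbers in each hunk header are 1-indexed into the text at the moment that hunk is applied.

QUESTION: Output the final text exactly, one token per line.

Answer: fcc
ziazf
zjew
sclcb
qble
akdm
txd
wvmwy
mqxiy
cnez
dswmo

Derivation:
Hunk 1: at line 1 remove [psps] add [ziazf,zjew] -> 9 lines: fcc ziazf zjew ajnp zbboj zxzwd yvf qpjy dswmo
Hunk 2: at line 4 remove [zbboj] add [ezp,txd,lukft] -> 11 lines: fcc ziazf zjew ajnp ezp txd lukft zxzwd yvf qpjy dswmo
Hunk 3: at line 4 remove [ezp] add [dfp,qble,akdm] -> 13 lines: fcc ziazf zjew ajnp dfp qble akdm txd lukft zxzwd yvf qpjy dswmo
Hunk 4: at line 8 remove [zxzwd,yvf] add [ldj,rqfye,mdjr] -> 14 lines: fcc ziazf zjew ajnp dfp qble akdm txd lukft ldj rqfye mdjr qpjy dswmo
Hunk 5: at line 8 remove [lukft,ldj,rqfye] add [wvmwy] -> 12 lines: fcc ziazf zjew ajnp dfp qble akdm txd wvmwy mdjr qpjy dswmo
Hunk 6: at line 9 remove [mdjr,qpjy] add [mqxiy,cnez] -> 12 lines: fcc ziazf zjew ajnp dfp qble akdm txd wvmwy mqxiy cnez dswmo
Hunk 7: at line 2 remove [ajnp,dfp] add [sclcb] -> 11 lines: fcc ziazf zjew sclcb qble akdm txd wvmwy mqxiy cnez dswmo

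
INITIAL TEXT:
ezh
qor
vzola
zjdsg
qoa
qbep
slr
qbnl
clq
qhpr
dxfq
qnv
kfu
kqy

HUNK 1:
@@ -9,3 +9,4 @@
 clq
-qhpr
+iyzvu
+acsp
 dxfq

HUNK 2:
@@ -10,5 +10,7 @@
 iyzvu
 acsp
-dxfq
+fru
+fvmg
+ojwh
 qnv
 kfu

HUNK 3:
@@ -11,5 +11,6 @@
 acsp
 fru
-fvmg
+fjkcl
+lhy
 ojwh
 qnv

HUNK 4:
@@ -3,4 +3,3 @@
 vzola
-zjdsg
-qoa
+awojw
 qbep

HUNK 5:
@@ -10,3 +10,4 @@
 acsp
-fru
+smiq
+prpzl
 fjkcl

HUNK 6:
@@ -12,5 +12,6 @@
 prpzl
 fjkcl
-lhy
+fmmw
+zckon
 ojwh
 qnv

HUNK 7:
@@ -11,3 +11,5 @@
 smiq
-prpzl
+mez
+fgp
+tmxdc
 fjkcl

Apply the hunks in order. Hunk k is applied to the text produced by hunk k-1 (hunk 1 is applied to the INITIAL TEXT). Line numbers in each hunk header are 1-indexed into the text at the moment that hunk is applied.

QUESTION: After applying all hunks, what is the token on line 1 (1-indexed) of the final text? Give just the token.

Hunk 1: at line 9 remove [qhpr] add [iyzvu,acsp] -> 15 lines: ezh qor vzola zjdsg qoa qbep slr qbnl clq iyzvu acsp dxfq qnv kfu kqy
Hunk 2: at line 10 remove [dxfq] add [fru,fvmg,ojwh] -> 17 lines: ezh qor vzola zjdsg qoa qbep slr qbnl clq iyzvu acsp fru fvmg ojwh qnv kfu kqy
Hunk 3: at line 11 remove [fvmg] add [fjkcl,lhy] -> 18 lines: ezh qor vzola zjdsg qoa qbep slr qbnl clq iyzvu acsp fru fjkcl lhy ojwh qnv kfu kqy
Hunk 4: at line 3 remove [zjdsg,qoa] add [awojw] -> 17 lines: ezh qor vzola awojw qbep slr qbnl clq iyzvu acsp fru fjkcl lhy ojwh qnv kfu kqy
Hunk 5: at line 10 remove [fru] add [smiq,prpzl] -> 18 lines: ezh qor vzola awojw qbep slr qbnl clq iyzvu acsp smiq prpzl fjkcl lhy ojwh qnv kfu kqy
Hunk 6: at line 12 remove [lhy] add [fmmw,zckon] -> 19 lines: ezh qor vzola awojw qbep slr qbnl clq iyzvu acsp smiq prpzl fjkcl fmmw zckon ojwh qnv kfu kqy
Hunk 7: at line 11 remove [prpzl] add [mez,fgp,tmxdc] -> 21 lines: ezh qor vzola awojw qbep slr qbnl clq iyzvu acsp smiq mez fgp tmxdc fjkcl fmmw zckon ojwh qnv kfu kqy
Final line 1: ezh

Answer: ezh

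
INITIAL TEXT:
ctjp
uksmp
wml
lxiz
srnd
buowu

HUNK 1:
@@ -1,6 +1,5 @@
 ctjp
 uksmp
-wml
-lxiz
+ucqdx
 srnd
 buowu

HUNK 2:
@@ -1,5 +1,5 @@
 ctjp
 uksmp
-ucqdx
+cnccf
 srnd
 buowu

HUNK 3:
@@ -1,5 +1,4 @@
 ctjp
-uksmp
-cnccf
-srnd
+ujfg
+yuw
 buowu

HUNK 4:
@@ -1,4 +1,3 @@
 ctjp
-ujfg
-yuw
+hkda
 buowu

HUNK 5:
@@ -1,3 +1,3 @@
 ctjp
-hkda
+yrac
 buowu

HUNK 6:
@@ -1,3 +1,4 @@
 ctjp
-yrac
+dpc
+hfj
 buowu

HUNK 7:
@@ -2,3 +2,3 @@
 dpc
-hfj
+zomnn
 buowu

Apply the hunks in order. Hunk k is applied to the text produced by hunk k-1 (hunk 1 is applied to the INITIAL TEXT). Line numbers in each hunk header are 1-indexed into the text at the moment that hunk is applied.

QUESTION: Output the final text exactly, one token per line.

Answer: ctjp
dpc
zomnn
buowu

Derivation:
Hunk 1: at line 1 remove [wml,lxiz] add [ucqdx] -> 5 lines: ctjp uksmp ucqdx srnd buowu
Hunk 2: at line 1 remove [ucqdx] add [cnccf] -> 5 lines: ctjp uksmp cnccf srnd buowu
Hunk 3: at line 1 remove [uksmp,cnccf,srnd] add [ujfg,yuw] -> 4 lines: ctjp ujfg yuw buowu
Hunk 4: at line 1 remove [ujfg,yuw] add [hkda] -> 3 lines: ctjp hkda buowu
Hunk 5: at line 1 remove [hkda] add [yrac] -> 3 lines: ctjp yrac buowu
Hunk 6: at line 1 remove [yrac] add [dpc,hfj] -> 4 lines: ctjp dpc hfj buowu
Hunk 7: at line 2 remove [hfj] add [zomnn] -> 4 lines: ctjp dpc zomnn buowu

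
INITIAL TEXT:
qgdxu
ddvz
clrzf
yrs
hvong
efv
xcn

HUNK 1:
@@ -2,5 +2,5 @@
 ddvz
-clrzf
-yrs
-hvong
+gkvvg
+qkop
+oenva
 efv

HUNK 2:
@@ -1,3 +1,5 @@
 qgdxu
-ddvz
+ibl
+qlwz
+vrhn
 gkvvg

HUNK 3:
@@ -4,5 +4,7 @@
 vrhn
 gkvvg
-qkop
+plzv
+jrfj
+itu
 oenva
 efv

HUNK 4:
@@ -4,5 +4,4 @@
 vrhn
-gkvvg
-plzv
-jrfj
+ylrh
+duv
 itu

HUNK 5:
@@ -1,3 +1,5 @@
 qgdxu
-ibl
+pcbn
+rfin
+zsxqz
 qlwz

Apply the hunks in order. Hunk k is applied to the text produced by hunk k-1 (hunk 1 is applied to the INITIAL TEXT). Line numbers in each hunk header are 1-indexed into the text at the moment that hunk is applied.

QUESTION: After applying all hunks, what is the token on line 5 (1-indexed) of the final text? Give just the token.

Answer: qlwz

Derivation:
Hunk 1: at line 2 remove [clrzf,yrs,hvong] add [gkvvg,qkop,oenva] -> 7 lines: qgdxu ddvz gkvvg qkop oenva efv xcn
Hunk 2: at line 1 remove [ddvz] add [ibl,qlwz,vrhn] -> 9 lines: qgdxu ibl qlwz vrhn gkvvg qkop oenva efv xcn
Hunk 3: at line 4 remove [qkop] add [plzv,jrfj,itu] -> 11 lines: qgdxu ibl qlwz vrhn gkvvg plzv jrfj itu oenva efv xcn
Hunk 4: at line 4 remove [gkvvg,plzv,jrfj] add [ylrh,duv] -> 10 lines: qgdxu ibl qlwz vrhn ylrh duv itu oenva efv xcn
Hunk 5: at line 1 remove [ibl] add [pcbn,rfin,zsxqz] -> 12 lines: qgdxu pcbn rfin zsxqz qlwz vrhn ylrh duv itu oenva efv xcn
Final line 5: qlwz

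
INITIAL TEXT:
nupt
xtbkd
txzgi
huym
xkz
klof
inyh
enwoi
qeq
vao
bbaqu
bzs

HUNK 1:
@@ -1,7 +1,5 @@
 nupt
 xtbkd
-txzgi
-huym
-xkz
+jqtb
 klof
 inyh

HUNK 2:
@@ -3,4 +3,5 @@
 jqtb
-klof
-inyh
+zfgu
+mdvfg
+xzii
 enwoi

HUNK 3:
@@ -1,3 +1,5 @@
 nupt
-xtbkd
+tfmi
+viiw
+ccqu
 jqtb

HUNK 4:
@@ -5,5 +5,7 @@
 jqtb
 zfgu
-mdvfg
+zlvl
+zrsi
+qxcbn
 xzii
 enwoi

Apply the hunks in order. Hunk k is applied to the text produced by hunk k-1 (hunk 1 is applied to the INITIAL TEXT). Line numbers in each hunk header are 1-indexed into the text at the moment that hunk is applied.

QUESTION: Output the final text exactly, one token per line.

Hunk 1: at line 1 remove [txzgi,huym,xkz] add [jqtb] -> 10 lines: nupt xtbkd jqtb klof inyh enwoi qeq vao bbaqu bzs
Hunk 2: at line 3 remove [klof,inyh] add [zfgu,mdvfg,xzii] -> 11 lines: nupt xtbkd jqtb zfgu mdvfg xzii enwoi qeq vao bbaqu bzs
Hunk 3: at line 1 remove [xtbkd] add [tfmi,viiw,ccqu] -> 13 lines: nupt tfmi viiw ccqu jqtb zfgu mdvfg xzii enwoi qeq vao bbaqu bzs
Hunk 4: at line 5 remove [mdvfg] add [zlvl,zrsi,qxcbn] -> 15 lines: nupt tfmi viiw ccqu jqtb zfgu zlvl zrsi qxcbn xzii enwoi qeq vao bbaqu bzs

Answer: nupt
tfmi
viiw
ccqu
jqtb
zfgu
zlvl
zrsi
qxcbn
xzii
enwoi
qeq
vao
bbaqu
bzs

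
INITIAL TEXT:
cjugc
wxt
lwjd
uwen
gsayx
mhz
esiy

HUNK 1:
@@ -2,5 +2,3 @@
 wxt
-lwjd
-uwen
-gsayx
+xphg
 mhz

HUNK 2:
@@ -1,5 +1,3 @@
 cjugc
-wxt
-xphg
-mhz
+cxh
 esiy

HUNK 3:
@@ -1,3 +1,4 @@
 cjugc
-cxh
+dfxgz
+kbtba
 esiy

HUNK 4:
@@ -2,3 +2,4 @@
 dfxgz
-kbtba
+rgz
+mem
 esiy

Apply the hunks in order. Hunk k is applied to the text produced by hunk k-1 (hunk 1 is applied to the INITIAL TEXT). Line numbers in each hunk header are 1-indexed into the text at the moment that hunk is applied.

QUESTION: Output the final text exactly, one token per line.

Answer: cjugc
dfxgz
rgz
mem
esiy

Derivation:
Hunk 1: at line 2 remove [lwjd,uwen,gsayx] add [xphg] -> 5 lines: cjugc wxt xphg mhz esiy
Hunk 2: at line 1 remove [wxt,xphg,mhz] add [cxh] -> 3 lines: cjugc cxh esiy
Hunk 3: at line 1 remove [cxh] add [dfxgz,kbtba] -> 4 lines: cjugc dfxgz kbtba esiy
Hunk 4: at line 2 remove [kbtba] add [rgz,mem] -> 5 lines: cjugc dfxgz rgz mem esiy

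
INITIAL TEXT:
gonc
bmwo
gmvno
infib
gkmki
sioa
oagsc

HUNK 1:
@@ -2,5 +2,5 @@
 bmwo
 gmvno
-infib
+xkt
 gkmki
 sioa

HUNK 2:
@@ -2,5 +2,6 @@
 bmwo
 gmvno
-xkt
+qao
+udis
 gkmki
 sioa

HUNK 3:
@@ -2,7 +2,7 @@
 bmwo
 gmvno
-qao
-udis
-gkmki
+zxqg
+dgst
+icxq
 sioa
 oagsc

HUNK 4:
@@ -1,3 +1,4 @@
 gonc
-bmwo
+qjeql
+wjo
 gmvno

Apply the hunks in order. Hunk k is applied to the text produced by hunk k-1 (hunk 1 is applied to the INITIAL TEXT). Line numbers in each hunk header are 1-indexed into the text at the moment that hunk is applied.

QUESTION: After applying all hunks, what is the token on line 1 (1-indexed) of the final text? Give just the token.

Hunk 1: at line 2 remove [infib] add [xkt] -> 7 lines: gonc bmwo gmvno xkt gkmki sioa oagsc
Hunk 2: at line 2 remove [xkt] add [qao,udis] -> 8 lines: gonc bmwo gmvno qao udis gkmki sioa oagsc
Hunk 3: at line 2 remove [qao,udis,gkmki] add [zxqg,dgst,icxq] -> 8 lines: gonc bmwo gmvno zxqg dgst icxq sioa oagsc
Hunk 4: at line 1 remove [bmwo] add [qjeql,wjo] -> 9 lines: gonc qjeql wjo gmvno zxqg dgst icxq sioa oagsc
Final line 1: gonc

Answer: gonc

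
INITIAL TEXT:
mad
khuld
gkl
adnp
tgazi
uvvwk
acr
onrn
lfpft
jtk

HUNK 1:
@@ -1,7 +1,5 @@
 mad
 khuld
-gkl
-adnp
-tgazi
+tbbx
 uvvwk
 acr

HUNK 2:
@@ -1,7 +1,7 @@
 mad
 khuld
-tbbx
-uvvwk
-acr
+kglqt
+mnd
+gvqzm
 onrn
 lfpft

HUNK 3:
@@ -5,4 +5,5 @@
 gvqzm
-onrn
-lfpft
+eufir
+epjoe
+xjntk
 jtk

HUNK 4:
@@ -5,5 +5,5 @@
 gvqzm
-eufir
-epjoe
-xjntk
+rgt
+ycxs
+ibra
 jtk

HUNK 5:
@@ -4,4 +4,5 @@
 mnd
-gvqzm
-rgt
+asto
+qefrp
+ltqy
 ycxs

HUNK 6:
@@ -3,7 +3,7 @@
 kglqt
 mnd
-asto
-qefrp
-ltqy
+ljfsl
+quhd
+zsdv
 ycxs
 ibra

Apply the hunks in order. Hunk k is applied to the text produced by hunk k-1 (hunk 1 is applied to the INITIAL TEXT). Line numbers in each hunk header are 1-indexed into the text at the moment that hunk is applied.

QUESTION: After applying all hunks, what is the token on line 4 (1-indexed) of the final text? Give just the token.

Hunk 1: at line 1 remove [gkl,adnp,tgazi] add [tbbx] -> 8 lines: mad khuld tbbx uvvwk acr onrn lfpft jtk
Hunk 2: at line 1 remove [tbbx,uvvwk,acr] add [kglqt,mnd,gvqzm] -> 8 lines: mad khuld kglqt mnd gvqzm onrn lfpft jtk
Hunk 3: at line 5 remove [onrn,lfpft] add [eufir,epjoe,xjntk] -> 9 lines: mad khuld kglqt mnd gvqzm eufir epjoe xjntk jtk
Hunk 4: at line 5 remove [eufir,epjoe,xjntk] add [rgt,ycxs,ibra] -> 9 lines: mad khuld kglqt mnd gvqzm rgt ycxs ibra jtk
Hunk 5: at line 4 remove [gvqzm,rgt] add [asto,qefrp,ltqy] -> 10 lines: mad khuld kglqt mnd asto qefrp ltqy ycxs ibra jtk
Hunk 6: at line 3 remove [asto,qefrp,ltqy] add [ljfsl,quhd,zsdv] -> 10 lines: mad khuld kglqt mnd ljfsl quhd zsdv ycxs ibra jtk
Final line 4: mnd

Answer: mnd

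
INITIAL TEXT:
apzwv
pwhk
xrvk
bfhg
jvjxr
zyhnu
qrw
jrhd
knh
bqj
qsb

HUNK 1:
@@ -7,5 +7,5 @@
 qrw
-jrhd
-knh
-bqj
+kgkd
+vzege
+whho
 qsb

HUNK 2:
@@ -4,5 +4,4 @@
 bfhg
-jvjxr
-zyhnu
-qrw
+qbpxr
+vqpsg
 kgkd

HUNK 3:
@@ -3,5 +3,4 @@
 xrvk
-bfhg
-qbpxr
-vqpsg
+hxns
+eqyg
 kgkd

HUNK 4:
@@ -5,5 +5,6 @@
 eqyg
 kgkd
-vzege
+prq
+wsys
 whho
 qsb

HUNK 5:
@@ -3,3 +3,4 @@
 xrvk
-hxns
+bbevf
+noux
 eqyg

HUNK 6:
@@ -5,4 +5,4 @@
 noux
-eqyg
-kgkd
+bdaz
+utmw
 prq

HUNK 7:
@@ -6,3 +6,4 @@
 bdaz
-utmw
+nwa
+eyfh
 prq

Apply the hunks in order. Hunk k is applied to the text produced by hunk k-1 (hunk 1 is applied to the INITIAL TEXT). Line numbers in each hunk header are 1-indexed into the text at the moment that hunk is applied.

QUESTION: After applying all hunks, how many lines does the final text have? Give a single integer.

Answer: 12

Derivation:
Hunk 1: at line 7 remove [jrhd,knh,bqj] add [kgkd,vzege,whho] -> 11 lines: apzwv pwhk xrvk bfhg jvjxr zyhnu qrw kgkd vzege whho qsb
Hunk 2: at line 4 remove [jvjxr,zyhnu,qrw] add [qbpxr,vqpsg] -> 10 lines: apzwv pwhk xrvk bfhg qbpxr vqpsg kgkd vzege whho qsb
Hunk 3: at line 3 remove [bfhg,qbpxr,vqpsg] add [hxns,eqyg] -> 9 lines: apzwv pwhk xrvk hxns eqyg kgkd vzege whho qsb
Hunk 4: at line 5 remove [vzege] add [prq,wsys] -> 10 lines: apzwv pwhk xrvk hxns eqyg kgkd prq wsys whho qsb
Hunk 5: at line 3 remove [hxns] add [bbevf,noux] -> 11 lines: apzwv pwhk xrvk bbevf noux eqyg kgkd prq wsys whho qsb
Hunk 6: at line 5 remove [eqyg,kgkd] add [bdaz,utmw] -> 11 lines: apzwv pwhk xrvk bbevf noux bdaz utmw prq wsys whho qsb
Hunk 7: at line 6 remove [utmw] add [nwa,eyfh] -> 12 lines: apzwv pwhk xrvk bbevf noux bdaz nwa eyfh prq wsys whho qsb
Final line count: 12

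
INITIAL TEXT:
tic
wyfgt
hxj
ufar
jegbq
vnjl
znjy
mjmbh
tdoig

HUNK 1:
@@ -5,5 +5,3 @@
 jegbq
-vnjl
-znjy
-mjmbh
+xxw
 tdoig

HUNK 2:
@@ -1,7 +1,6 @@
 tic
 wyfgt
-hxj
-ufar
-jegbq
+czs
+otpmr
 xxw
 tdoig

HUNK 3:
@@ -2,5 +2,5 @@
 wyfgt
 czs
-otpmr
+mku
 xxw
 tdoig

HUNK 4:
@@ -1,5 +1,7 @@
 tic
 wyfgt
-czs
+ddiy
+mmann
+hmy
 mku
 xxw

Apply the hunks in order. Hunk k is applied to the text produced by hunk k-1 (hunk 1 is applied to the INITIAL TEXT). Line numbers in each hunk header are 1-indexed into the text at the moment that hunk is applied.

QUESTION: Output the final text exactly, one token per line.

Answer: tic
wyfgt
ddiy
mmann
hmy
mku
xxw
tdoig

Derivation:
Hunk 1: at line 5 remove [vnjl,znjy,mjmbh] add [xxw] -> 7 lines: tic wyfgt hxj ufar jegbq xxw tdoig
Hunk 2: at line 1 remove [hxj,ufar,jegbq] add [czs,otpmr] -> 6 lines: tic wyfgt czs otpmr xxw tdoig
Hunk 3: at line 2 remove [otpmr] add [mku] -> 6 lines: tic wyfgt czs mku xxw tdoig
Hunk 4: at line 1 remove [czs] add [ddiy,mmann,hmy] -> 8 lines: tic wyfgt ddiy mmann hmy mku xxw tdoig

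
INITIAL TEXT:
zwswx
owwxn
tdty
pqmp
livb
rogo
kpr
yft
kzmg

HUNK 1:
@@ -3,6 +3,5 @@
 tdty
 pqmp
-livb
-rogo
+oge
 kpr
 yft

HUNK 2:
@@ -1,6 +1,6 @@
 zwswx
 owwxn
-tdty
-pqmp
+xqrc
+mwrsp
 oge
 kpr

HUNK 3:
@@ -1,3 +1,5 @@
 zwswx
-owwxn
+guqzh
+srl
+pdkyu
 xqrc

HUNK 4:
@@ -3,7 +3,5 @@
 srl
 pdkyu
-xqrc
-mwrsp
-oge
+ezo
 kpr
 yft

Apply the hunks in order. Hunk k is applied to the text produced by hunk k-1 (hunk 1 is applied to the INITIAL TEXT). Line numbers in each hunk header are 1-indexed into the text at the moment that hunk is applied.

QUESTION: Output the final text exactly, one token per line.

Hunk 1: at line 3 remove [livb,rogo] add [oge] -> 8 lines: zwswx owwxn tdty pqmp oge kpr yft kzmg
Hunk 2: at line 1 remove [tdty,pqmp] add [xqrc,mwrsp] -> 8 lines: zwswx owwxn xqrc mwrsp oge kpr yft kzmg
Hunk 3: at line 1 remove [owwxn] add [guqzh,srl,pdkyu] -> 10 lines: zwswx guqzh srl pdkyu xqrc mwrsp oge kpr yft kzmg
Hunk 4: at line 3 remove [xqrc,mwrsp,oge] add [ezo] -> 8 lines: zwswx guqzh srl pdkyu ezo kpr yft kzmg

Answer: zwswx
guqzh
srl
pdkyu
ezo
kpr
yft
kzmg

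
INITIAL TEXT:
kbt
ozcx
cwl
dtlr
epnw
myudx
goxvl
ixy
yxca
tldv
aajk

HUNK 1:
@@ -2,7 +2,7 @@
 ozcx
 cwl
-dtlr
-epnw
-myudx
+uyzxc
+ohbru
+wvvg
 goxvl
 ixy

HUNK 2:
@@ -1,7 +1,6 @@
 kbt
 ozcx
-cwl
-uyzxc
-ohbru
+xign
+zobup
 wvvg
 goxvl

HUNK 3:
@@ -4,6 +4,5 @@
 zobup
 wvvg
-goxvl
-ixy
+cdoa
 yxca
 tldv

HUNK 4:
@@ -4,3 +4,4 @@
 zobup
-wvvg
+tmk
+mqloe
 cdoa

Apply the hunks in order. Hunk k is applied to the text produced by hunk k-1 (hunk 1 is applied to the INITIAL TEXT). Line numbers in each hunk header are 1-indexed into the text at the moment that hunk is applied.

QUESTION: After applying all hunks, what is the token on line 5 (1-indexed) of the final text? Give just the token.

Hunk 1: at line 2 remove [dtlr,epnw,myudx] add [uyzxc,ohbru,wvvg] -> 11 lines: kbt ozcx cwl uyzxc ohbru wvvg goxvl ixy yxca tldv aajk
Hunk 2: at line 1 remove [cwl,uyzxc,ohbru] add [xign,zobup] -> 10 lines: kbt ozcx xign zobup wvvg goxvl ixy yxca tldv aajk
Hunk 3: at line 4 remove [goxvl,ixy] add [cdoa] -> 9 lines: kbt ozcx xign zobup wvvg cdoa yxca tldv aajk
Hunk 4: at line 4 remove [wvvg] add [tmk,mqloe] -> 10 lines: kbt ozcx xign zobup tmk mqloe cdoa yxca tldv aajk
Final line 5: tmk

Answer: tmk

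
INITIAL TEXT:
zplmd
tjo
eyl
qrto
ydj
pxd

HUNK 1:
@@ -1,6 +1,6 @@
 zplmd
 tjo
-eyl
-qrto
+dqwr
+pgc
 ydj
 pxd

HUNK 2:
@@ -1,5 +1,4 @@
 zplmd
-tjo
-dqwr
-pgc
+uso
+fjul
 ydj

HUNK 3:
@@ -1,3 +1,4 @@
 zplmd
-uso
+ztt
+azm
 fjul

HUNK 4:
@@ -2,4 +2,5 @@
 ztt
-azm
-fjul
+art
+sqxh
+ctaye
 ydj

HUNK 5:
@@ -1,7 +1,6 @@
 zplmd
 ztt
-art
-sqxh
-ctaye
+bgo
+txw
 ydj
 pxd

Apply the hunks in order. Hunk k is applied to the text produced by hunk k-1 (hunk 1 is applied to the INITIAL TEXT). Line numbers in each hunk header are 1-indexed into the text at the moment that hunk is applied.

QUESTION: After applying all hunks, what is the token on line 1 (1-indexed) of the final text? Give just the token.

Hunk 1: at line 1 remove [eyl,qrto] add [dqwr,pgc] -> 6 lines: zplmd tjo dqwr pgc ydj pxd
Hunk 2: at line 1 remove [tjo,dqwr,pgc] add [uso,fjul] -> 5 lines: zplmd uso fjul ydj pxd
Hunk 3: at line 1 remove [uso] add [ztt,azm] -> 6 lines: zplmd ztt azm fjul ydj pxd
Hunk 4: at line 2 remove [azm,fjul] add [art,sqxh,ctaye] -> 7 lines: zplmd ztt art sqxh ctaye ydj pxd
Hunk 5: at line 1 remove [art,sqxh,ctaye] add [bgo,txw] -> 6 lines: zplmd ztt bgo txw ydj pxd
Final line 1: zplmd

Answer: zplmd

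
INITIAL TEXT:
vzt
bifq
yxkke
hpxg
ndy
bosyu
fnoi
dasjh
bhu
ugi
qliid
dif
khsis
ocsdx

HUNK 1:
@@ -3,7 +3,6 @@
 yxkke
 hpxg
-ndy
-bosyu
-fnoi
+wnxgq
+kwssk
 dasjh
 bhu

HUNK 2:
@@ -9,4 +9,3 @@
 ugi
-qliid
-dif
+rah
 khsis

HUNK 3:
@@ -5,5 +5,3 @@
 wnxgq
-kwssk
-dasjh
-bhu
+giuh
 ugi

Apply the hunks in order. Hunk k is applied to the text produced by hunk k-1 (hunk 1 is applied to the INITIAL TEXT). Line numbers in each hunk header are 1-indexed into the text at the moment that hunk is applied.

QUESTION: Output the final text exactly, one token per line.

Answer: vzt
bifq
yxkke
hpxg
wnxgq
giuh
ugi
rah
khsis
ocsdx

Derivation:
Hunk 1: at line 3 remove [ndy,bosyu,fnoi] add [wnxgq,kwssk] -> 13 lines: vzt bifq yxkke hpxg wnxgq kwssk dasjh bhu ugi qliid dif khsis ocsdx
Hunk 2: at line 9 remove [qliid,dif] add [rah] -> 12 lines: vzt bifq yxkke hpxg wnxgq kwssk dasjh bhu ugi rah khsis ocsdx
Hunk 3: at line 5 remove [kwssk,dasjh,bhu] add [giuh] -> 10 lines: vzt bifq yxkke hpxg wnxgq giuh ugi rah khsis ocsdx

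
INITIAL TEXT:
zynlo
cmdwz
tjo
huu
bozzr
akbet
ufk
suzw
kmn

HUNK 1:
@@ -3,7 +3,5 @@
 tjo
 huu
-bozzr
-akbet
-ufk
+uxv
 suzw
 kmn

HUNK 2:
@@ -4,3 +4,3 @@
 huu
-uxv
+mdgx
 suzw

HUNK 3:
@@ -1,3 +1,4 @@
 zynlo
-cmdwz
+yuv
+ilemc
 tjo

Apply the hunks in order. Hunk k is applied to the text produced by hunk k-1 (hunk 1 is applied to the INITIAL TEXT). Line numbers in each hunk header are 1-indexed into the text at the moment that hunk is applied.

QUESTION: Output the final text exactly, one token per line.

Answer: zynlo
yuv
ilemc
tjo
huu
mdgx
suzw
kmn

Derivation:
Hunk 1: at line 3 remove [bozzr,akbet,ufk] add [uxv] -> 7 lines: zynlo cmdwz tjo huu uxv suzw kmn
Hunk 2: at line 4 remove [uxv] add [mdgx] -> 7 lines: zynlo cmdwz tjo huu mdgx suzw kmn
Hunk 3: at line 1 remove [cmdwz] add [yuv,ilemc] -> 8 lines: zynlo yuv ilemc tjo huu mdgx suzw kmn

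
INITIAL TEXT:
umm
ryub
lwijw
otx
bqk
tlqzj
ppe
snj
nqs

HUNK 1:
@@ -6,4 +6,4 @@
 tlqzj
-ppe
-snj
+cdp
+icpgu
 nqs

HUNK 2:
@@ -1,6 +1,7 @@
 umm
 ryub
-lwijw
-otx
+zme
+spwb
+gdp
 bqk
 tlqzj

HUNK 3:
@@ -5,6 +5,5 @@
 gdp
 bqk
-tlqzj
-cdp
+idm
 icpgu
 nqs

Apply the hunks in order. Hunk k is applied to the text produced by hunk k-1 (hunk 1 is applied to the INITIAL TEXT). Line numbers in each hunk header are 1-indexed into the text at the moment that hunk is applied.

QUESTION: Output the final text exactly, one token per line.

Hunk 1: at line 6 remove [ppe,snj] add [cdp,icpgu] -> 9 lines: umm ryub lwijw otx bqk tlqzj cdp icpgu nqs
Hunk 2: at line 1 remove [lwijw,otx] add [zme,spwb,gdp] -> 10 lines: umm ryub zme spwb gdp bqk tlqzj cdp icpgu nqs
Hunk 3: at line 5 remove [tlqzj,cdp] add [idm] -> 9 lines: umm ryub zme spwb gdp bqk idm icpgu nqs

Answer: umm
ryub
zme
spwb
gdp
bqk
idm
icpgu
nqs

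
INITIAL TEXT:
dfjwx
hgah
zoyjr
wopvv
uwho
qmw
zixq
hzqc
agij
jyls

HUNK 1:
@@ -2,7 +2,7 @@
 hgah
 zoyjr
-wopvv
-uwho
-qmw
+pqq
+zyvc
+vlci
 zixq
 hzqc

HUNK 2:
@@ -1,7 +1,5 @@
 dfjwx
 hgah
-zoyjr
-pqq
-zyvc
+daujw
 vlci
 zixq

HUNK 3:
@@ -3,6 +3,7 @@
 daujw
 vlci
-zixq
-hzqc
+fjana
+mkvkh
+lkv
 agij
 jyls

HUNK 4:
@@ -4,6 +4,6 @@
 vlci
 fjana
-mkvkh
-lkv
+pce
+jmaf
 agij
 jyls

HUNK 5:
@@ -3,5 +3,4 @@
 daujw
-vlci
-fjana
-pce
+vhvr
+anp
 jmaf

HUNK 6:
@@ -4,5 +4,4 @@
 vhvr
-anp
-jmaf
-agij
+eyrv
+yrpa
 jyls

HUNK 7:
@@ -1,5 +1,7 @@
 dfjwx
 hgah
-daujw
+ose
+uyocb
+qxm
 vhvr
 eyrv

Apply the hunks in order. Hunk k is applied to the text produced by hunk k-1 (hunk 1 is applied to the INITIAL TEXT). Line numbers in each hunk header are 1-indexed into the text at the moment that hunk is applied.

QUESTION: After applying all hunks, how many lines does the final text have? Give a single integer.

Answer: 9

Derivation:
Hunk 1: at line 2 remove [wopvv,uwho,qmw] add [pqq,zyvc,vlci] -> 10 lines: dfjwx hgah zoyjr pqq zyvc vlci zixq hzqc agij jyls
Hunk 2: at line 1 remove [zoyjr,pqq,zyvc] add [daujw] -> 8 lines: dfjwx hgah daujw vlci zixq hzqc agij jyls
Hunk 3: at line 3 remove [zixq,hzqc] add [fjana,mkvkh,lkv] -> 9 lines: dfjwx hgah daujw vlci fjana mkvkh lkv agij jyls
Hunk 4: at line 4 remove [mkvkh,lkv] add [pce,jmaf] -> 9 lines: dfjwx hgah daujw vlci fjana pce jmaf agij jyls
Hunk 5: at line 3 remove [vlci,fjana,pce] add [vhvr,anp] -> 8 lines: dfjwx hgah daujw vhvr anp jmaf agij jyls
Hunk 6: at line 4 remove [anp,jmaf,agij] add [eyrv,yrpa] -> 7 lines: dfjwx hgah daujw vhvr eyrv yrpa jyls
Hunk 7: at line 1 remove [daujw] add [ose,uyocb,qxm] -> 9 lines: dfjwx hgah ose uyocb qxm vhvr eyrv yrpa jyls
Final line count: 9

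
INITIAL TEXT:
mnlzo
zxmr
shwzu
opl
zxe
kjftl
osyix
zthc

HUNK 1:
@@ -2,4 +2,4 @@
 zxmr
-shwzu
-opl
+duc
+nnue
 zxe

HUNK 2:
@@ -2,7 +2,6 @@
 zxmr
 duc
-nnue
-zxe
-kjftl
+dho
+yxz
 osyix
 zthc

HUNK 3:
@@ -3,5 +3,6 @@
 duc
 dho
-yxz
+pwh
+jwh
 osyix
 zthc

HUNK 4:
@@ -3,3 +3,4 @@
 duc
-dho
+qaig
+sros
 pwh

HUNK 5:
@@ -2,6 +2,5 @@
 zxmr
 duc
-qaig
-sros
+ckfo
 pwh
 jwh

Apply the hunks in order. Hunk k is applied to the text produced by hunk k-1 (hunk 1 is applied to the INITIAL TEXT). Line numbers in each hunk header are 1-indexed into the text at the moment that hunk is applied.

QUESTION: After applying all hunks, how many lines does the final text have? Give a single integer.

Hunk 1: at line 2 remove [shwzu,opl] add [duc,nnue] -> 8 lines: mnlzo zxmr duc nnue zxe kjftl osyix zthc
Hunk 2: at line 2 remove [nnue,zxe,kjftl] add [dho,yxz] -> 7 lines: mnlzo zxmr duc dho yxz osyix zthc
Hunk 3: at line 3 remove [yxz] add [pwh,jwh] -> 8 lines: mnlzo zxmr duc dho pwh jwh osyix zthc
Hunk 4: at line 3 remove [dho] add [qaig,sros] -> 9 lines: mnlzo zxmr duc qaig sros pwh jwh osyix zthc
Hunk 5: at line 2 remove [qaig,sros] add [ckfo] -> 8 lines: mnlzo zxmr duc ckfo pwh jwh osyix zthc
Final line count: 8

Answer: 8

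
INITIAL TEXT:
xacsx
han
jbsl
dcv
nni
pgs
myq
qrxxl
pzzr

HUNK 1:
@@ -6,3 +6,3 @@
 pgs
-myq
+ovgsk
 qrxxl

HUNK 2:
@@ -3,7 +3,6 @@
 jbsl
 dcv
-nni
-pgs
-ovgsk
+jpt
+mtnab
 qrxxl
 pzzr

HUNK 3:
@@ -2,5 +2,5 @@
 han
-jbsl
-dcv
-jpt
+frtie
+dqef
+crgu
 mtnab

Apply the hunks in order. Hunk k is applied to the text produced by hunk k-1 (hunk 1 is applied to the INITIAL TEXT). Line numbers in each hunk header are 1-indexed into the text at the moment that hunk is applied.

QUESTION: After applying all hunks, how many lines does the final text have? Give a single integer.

Answer: 8

Derivation:
Hunk 1: at line 6 remove [myq] add [ovgsk] -> 9 lines: xacsx han jbsl dcv nni pgs ovgsk qrxxl pzzr
Hunk 2: at line 3 remove [nni,pgs,ovgsk] add [jpt,mtnab] -> 8 lines: xacsx han jbsl dcv jpt mtnab qrxxl pzzr
Hunk 3: at line 2 remove [jbsl,dcv,jpt] add [frtie,dqef,crgu] -> 8 lines: xacsx han frtie dqef crgu mtnab qrxxl pzzr
Final line count: 8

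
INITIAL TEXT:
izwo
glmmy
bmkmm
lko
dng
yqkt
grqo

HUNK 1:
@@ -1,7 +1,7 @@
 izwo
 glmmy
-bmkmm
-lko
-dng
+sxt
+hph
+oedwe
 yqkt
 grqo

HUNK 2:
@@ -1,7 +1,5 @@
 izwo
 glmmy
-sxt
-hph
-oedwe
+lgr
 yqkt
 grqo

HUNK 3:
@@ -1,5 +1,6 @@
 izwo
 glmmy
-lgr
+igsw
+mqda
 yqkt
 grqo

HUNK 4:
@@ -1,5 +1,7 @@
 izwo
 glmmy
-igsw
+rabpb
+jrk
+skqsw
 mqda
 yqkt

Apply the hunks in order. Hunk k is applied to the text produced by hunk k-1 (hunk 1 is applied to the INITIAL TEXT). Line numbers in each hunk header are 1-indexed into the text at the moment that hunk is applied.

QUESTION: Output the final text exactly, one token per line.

Hunk 1: at line 1 remove [bmkmm,lko,dng] add [sxt,hph,oedwe] -> 7 lines: izwo glmmy sxt hph oedwe yqkt grqo
Hunk 2: at line 1 remove [sxt,hph,oedwe] add [lgr] -> 5 lines: izwo glmmy lgr yqkt grqo
Hunk 3: at line 1 remove [lgr] add [igsw,mqda] -> 6 lines: izwo glmmy igsw mqda yqkt grqo
Hunk 4: at line 1 remove [igsw] add [rabpb,jrk,skqsw] -> 8 lines: izwo glmmy rabpb jrk skqsw mqda yqkt grqo

Answer: izwo
glmmy
rabpb
jrk
skqsw
mqda
yqkt
grqo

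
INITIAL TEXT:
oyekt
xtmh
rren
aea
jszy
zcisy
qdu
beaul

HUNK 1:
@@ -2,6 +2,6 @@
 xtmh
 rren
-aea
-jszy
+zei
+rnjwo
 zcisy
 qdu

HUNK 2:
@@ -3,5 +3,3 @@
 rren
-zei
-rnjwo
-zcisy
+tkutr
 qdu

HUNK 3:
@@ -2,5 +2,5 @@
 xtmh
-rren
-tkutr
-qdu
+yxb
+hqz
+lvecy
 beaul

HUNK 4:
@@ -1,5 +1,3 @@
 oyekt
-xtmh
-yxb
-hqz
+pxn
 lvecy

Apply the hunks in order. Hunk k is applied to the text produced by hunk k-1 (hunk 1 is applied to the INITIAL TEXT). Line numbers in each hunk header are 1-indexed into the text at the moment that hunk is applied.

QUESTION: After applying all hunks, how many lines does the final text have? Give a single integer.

Answer: 4

Derivation:
Hunk 1: at line 2 remove [aea,jszy] add [zei,rnjwo] -> 8 lines: oyekt xtmh rren zei rnjwo zcisy qdu beaul
Hunk 2: at line 3 remove [zei,rnjwo,zcisy] add [tkutr] -> 6 lines: oyekt xtmh rren tkutr qdu beaul
Hunk 3: at line 2 remove [rren,tkutr,qdu] add [yxb,hqz,lvecy] -> 6 lines: oyekt xtmh yxb hqz lvecy beaul
Hunk 4: at line 1 remove [xtmh,yxb,hqz] add [pxn] -> 4 lines: oyekt pxn lvecy beaul
Final line count: 4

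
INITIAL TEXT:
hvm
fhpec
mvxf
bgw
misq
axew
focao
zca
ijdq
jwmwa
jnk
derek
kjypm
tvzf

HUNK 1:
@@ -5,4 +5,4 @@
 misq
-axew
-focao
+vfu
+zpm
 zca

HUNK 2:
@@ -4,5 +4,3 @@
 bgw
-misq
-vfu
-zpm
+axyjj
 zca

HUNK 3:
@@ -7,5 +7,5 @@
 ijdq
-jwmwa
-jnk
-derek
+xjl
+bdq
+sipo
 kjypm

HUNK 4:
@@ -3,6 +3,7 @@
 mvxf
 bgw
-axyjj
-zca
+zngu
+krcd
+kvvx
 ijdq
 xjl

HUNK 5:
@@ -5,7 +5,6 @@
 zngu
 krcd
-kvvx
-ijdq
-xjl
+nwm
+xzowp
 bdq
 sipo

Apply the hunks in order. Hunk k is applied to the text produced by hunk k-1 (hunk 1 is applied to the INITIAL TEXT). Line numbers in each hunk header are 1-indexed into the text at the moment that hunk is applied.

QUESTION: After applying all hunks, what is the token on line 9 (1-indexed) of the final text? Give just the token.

Answer: bdq

Derivation:
Hunk 1: at line 5 remove [axew,focao] add [vfu,zpm] -> 14 lines: hvm fhpec mvxf bgw misq vfu zpm zca ijdq jwmwa jnk derek kjypm tvzf
Hunk 2: at line 4 remove [misq,vfu,zpm] add [axyjj] -> 12 lines: hvm fhpec mvxf bgw axyjj zca ijdq jwmwa jnk derek kjypm tvzf
Hunk 3: at line 7 remove [jwmwa,jnk,derek] add [xjl,bdq,sipo] -> 12 lines: hvm fhpec mvxf bgw axyjj zca ijdq xjl bdq sipo kjypm tvzf
Hunk 4: at line 3 remove [axyjj,zca] add [zngu,krcd,kvvx] -> 13 lines: hvm fhpec mvxf bgw zngu krcd kvvx ijdq xjl bdq sipo kjypm tvzf
Hunk 5: at line 5 remove [kvvx,ijdq,xjl] add [nwm,xzowp] -> 12 lines: hvm fhpec mvxf bgw zngu krcd nwm xzowp bdq sipo kjypm tvzf
Final line 9: bdq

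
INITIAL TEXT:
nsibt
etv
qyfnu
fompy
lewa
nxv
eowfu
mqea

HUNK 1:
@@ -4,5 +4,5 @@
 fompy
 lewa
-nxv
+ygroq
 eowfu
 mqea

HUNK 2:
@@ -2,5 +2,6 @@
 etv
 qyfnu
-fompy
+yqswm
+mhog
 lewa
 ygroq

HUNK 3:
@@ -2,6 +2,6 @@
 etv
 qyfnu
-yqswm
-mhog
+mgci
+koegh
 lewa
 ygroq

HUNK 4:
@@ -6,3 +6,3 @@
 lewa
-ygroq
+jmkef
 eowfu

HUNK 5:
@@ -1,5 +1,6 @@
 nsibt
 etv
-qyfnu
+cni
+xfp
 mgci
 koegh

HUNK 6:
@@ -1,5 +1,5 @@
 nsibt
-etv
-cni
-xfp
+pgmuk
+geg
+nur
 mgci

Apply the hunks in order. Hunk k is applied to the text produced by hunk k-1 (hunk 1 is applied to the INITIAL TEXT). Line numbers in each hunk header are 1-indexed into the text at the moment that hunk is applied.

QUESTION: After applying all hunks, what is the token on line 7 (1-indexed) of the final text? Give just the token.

Answer: lewa

Derivation:
Hunk 1: at line 4 remove [nxv] add [ygroq] -> 8 lines: nsibt etv qyfnu fompy lewa ygroq eowfu mqea
Hunk 2: at line 2 remove [fompy] add [yqswm,mhog] -> 9 lines: nsibt etv qyfnu yqswm mhog lewa ygroq eowfu mqea
Hunk 3: at line 2 remove [yqswm,mhog] add [mgci,koegh] -> 9 lines: nsibt etv qyfnu mgci koegh lewa ygroq eowfu mqea
Hunk 4: at line 6 remove [ygroq] add [jmkef] -> 9 lines: nsibt etv qyfnu mgci koegh lewa jmkef eowfu mqea
Hunk 5: at line 1 remove [qyfnu] add [cni,xfp] -> 10 lines: nsibt etv cni xfp mgci koegh lewa jmkef eowfu mqea
Hunk 6: at line 1 remove [etv,cni,xfp] add [pgmuk,geg,nur] -> 10 lines: nsibt pgmuk geg nur mgci koegh lewa jmkef eowfu mqea
Final line 7: lewa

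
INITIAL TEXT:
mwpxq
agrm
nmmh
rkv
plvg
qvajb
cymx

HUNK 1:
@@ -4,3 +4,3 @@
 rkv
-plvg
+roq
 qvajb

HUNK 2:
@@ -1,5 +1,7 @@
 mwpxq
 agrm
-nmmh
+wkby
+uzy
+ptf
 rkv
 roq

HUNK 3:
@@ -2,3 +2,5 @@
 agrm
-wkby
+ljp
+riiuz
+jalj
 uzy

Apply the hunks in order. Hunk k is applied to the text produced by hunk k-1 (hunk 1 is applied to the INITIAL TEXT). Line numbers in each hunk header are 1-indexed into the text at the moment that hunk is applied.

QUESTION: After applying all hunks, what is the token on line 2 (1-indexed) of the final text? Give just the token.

Hunk 1: at line 4 remove [plvg] add [roq] -> 7 lines: mwpxq agrm nmmh rkv roq qvajb cymx
Hunk 2: at line 1 remove [nmmh] add [wkby,uzy,ptf] -> 9 lines: mwpxq agrm wkby uzy ptf rkv roq qvajb cymx
Hunk 3: at line 2 remove [wkby] add [ljp,riiuz,jalj] -> 11 lines: mwpxq agrm ljp riiuz jalj uzy ptf rkv roq qvajb cymx
Final line 2: agrm

Answer: agrm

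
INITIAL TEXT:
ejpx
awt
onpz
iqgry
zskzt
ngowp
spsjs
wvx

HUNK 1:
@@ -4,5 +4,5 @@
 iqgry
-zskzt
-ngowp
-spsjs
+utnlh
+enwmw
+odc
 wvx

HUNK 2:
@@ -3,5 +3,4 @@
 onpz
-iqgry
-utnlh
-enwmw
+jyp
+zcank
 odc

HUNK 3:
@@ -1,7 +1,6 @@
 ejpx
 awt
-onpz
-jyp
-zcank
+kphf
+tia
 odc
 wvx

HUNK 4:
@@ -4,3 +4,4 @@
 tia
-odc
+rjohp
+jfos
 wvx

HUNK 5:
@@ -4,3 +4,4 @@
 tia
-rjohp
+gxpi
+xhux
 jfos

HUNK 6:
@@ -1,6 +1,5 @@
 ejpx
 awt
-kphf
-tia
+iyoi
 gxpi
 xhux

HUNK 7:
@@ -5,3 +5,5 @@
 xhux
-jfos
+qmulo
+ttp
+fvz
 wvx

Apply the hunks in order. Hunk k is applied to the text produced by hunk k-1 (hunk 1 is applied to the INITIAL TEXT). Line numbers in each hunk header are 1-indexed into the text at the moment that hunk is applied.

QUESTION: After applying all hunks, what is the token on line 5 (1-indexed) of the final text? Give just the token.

Answer: xhux

Derivation:
Hunk 1: at line 4 remove [zskzt,ngowp,spsjs] add [utnlh,enwmw,odc] -> 8 lines: ejpx awt onpz iqgry utnlh enwmw odc wvx
Hunk 2: at line 3 remove [iqgry,utnlh,enwmw] add [jyp,zcank] -> 7 lines: ejpx awt onpz jyp zcank odc wvx
Hunk 3: at line 1 remove [onpz,jyp,zcank] add [kphf,tia] -> 6 lines: ejpx awt kphf tia odc wvx
Hunk 4: at line 4 remove [odc] add [rjohp,jfos] -> 7 lines: ejpx awt kphf tia rjohp jfos wvx
Hunk 5: at line 4 remove [rjohp] add [gxpi,xhux] -> 8 lines: ejpx awt kphf tia gxpi xhux jfos wvx
Hunk 6: at line 1 remove [kphf,tia] add [iyoi] -> 7 lines: ejpx awt iyoi gxpi xhux jfos wvx
Hunk 7: at line 5 remove [jfos] add [qmulo,ttp,fvz] -> 9 lines: ejpx awt iyoi gxpi xhux qmulo ttp fvz wvx
Final line 5: xhux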